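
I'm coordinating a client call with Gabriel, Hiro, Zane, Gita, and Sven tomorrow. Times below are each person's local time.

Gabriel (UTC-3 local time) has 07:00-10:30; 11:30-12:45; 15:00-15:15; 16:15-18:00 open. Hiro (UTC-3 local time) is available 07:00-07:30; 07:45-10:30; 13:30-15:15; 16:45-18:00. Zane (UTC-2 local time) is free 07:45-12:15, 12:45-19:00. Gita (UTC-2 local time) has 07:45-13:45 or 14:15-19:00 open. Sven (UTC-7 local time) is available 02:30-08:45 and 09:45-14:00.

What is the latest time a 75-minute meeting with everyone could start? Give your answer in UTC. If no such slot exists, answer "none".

19:45

Gabriel in UTC: 10:00-13:30, 14:30-15:45, 18:00-18:15, 19:15-21:00 (add 3h to convert from UTC-3).
Hiro in UTC: 10:00-10:30, 10:45-13:30, 16:30-18:15, 19:45-21:00 (add 3h to convert from UTC-3).
Zane in UTC: 09:45-14:15, 14:45-21:00 (add 2h to convert from UTC-2).
Gita in UTC: 09:45-15:45, 16:15-21:00 (add 2h to convert from UTC-2).
Sven in UTC: 09:30-15:45, 16:45-21:00 (add 7h to convert from UTC-7).
Gabriel ∩ Hiro: 10:00-10:30, 10:45-13:30, 18:00-18:15, 19:45-21:00.
Gabriel ∩ Hiro ∩ Zane: 10:00-10:30, 10:45-13:30, 18:00-18:15, 19:45-21:00.
Gabriel ∩ Hiro ∩ Zane ∩ Gita: 10:00-10:30, 10:45-13:30, 18:00-18:15, 19:45-21:00.
Gabriel ∩ Hiro ∩ Zane ∩ Gita ∩ Sven: 10:00-10:30, 10:45-13:30, 18:00-18:15, 19:45-21:00.
The last common window of at least 75 minutes is 19:45-21:00; a 75-minute meeting can start as late as 19:45 and still end by 21:00.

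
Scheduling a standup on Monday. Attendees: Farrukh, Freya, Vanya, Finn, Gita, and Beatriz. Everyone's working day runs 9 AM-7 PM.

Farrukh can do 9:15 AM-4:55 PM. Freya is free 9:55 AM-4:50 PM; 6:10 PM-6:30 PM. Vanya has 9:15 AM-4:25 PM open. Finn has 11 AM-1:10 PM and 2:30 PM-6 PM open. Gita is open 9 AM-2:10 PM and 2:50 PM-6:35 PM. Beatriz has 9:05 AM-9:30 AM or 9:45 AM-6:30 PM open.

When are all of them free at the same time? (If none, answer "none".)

11:00-13:10, 14:50-16:25

Farrukh ∩ Freya: 09:55-16:50.
Farrukh ∩ Freya ∩ Vanya: 09:55-16:25.
Farrukh ∩ Freya ∩ Vanya ∩ Finn: 11:00-13:10, 14:30-16:25.
Farrukh ∩ Freya ∩ Vanya ∩ Finn ∩ Gita: 11:00-13:10, 14:50-16:25.
Farrukh ∩ Freya ∩ Vanya ∩ Finn ∩ Gita ∩ Beatriz: 11:00-13:10, 14:50-16:25.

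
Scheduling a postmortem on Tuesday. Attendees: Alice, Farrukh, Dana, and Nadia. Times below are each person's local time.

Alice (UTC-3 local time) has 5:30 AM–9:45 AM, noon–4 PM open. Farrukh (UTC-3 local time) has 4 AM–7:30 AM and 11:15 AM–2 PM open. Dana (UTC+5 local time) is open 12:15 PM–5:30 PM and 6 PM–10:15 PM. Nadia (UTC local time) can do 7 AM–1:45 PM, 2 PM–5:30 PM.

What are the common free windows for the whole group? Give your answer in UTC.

08:30-10:30, 15:00-17:00

Alice in UTC: 08:30-12:45, 15:00-19:00 (add 3h to convert from UTC-3).
Farrukh in UTC: 07:00-10:30, 14:15-17:00 (add 3h to convert from UTC-3).
Dana in UTC: 07:15-12:30, 13:00-17:15 (subtract 5h to convert from UTC+5).
Nadia in UTC: 07:00-13:45, 14:00-17:30.
Alice ∩ Farrukh: 08:30-10:30, 15:00-17:00.
Alice ∩ Farrukh ∩ Dana: 08:30-10:30, 15:00-17:00.
Alice ∩ Farrukh ∩ Dana ∩ Nadia: 08:30-10:30, 15:00-17:00.
So the common availability across everyone is 08:30-10:30, 15:00-17:00.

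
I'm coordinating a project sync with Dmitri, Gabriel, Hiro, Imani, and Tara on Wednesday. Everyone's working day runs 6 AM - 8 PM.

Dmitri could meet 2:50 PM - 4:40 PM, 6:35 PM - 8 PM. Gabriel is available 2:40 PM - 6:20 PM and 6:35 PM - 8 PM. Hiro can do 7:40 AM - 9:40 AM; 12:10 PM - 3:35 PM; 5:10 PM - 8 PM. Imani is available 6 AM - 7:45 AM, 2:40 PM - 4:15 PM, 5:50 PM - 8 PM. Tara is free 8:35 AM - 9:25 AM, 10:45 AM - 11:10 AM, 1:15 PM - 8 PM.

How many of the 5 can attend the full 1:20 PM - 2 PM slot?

Hiro and Tara can make the full 13:20-14:00 slot — that's 2.

2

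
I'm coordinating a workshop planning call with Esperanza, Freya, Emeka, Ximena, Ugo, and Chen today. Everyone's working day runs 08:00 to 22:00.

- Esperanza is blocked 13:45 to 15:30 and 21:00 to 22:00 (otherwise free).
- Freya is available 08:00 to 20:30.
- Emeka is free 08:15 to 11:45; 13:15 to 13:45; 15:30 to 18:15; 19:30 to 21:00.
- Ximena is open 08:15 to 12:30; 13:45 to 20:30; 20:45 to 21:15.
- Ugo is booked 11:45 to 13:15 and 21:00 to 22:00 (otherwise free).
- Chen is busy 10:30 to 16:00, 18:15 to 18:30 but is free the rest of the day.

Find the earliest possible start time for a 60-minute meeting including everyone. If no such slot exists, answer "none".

Esperanza free: 08:00-13:45, 15:30-21:00 (invert busy blocks within the working day).
Freya free: 08:00-20:30.
Emeka free: 08:15-11:45, 13:15-13:45, 15:30-18:15, 19:30-21:00.
Ximena free: 08:15-12:30, 13:45-20:30, 20:45-21:15.
Ugo free: 08:00-11:45, 13:15-21:00 (invert busy blocks within the working day).
Chen free: 08:00-10:30, 16:00-18:15, 18:30-22:00 (invert busy blocks within the working day).
Esperanza ∩ Freya: 08:00-13:45, 15:30-20:30.
Esperanza ∩ Freya ∩ Emeka: 08:15-11:45, 13:15-13:45, 15:30-18:15, 19:30-20:30.
Esperanza ∩ Freya ∩ Emeka ∩ Ximena: 08:15-11:45, 15:30-18:15, 19:30-20:30.
Esperanza ∩ Freya ∩ Emeka ∩ Ximena ∩ Ugo: 08:15-11:45, 15:30-18:15, 19:30-20:30.
Esperanza ∩ Freya ∩ Emeka ∩ Ximena ∩ Ugo ∩ Chen: 08:15-10:30, 16:00-18:15, 19:30-20:30.
Those are the intersection windows.
The first common window of at least 60 minutes is 08:15-10:30, so the earliest start is 08:15.

08:15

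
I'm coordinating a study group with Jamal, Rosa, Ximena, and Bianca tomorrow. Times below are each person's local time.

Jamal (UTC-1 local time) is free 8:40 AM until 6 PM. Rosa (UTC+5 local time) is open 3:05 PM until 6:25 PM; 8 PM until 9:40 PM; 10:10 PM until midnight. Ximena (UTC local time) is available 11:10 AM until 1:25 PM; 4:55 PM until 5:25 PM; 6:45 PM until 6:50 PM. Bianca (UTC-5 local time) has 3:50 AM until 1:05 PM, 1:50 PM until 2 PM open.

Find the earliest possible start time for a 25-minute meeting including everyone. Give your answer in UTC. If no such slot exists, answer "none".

11:10

Jamal in UTC: 09:40-19:00 (add 1h to convert from UTC-1).
Rosa in UTC: 10:05-13:25, 15:00-16:40, 17:10-19:00 (subtract 5h to convert from UTC+5).
Ximena in UTC: 11:10-13:25, 16:55-17:25, 18:45-18:50.
Bianca in UTC: 08:50-18:05, 18:50-19:00 (add 5h to convert from UTC-5).
Jamal ∩ Rosa: 10:05-13:25, 15:00-16:40, 17:10-19:00.
Jamal ∩ Rosa ∩ Ximena: 11:10-13:25, 17:10-17:25, 18:45-18:50.
Jamal ∩ Rosa ∩ Ximena ∩ Bianca: 11:10-13:25, 17:10-17:25.
So the common availability across everyone is 11:10-13:25, 17:10-17:25.
The first common window of at least 25 minutes is 11:10-13:25, so the earliest start is 11:10.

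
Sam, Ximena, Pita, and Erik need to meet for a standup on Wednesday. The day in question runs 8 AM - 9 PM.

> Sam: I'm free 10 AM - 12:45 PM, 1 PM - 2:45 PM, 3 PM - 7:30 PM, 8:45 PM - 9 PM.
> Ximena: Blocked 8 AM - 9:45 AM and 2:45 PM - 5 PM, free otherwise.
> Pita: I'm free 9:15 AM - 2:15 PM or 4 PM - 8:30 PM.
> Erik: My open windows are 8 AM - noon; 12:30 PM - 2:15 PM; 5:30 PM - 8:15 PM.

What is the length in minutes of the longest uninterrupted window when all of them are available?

Sam free: 10:00-12:45, 13:00-14:45, 15:00-19:30, 20:45-21:00.
Ximena free: 09:45-14:45, 17:00-21:00 (invert busy blocks within the working day).
Pita free: 09:15-14:15, 16:00-20:30.
Erik free: 08:00-12:00, 12:30-14:15, 17:30-20:15.
Sam ∩ Ximena: 10:00-12:45, 13:00-14:45, 17:00-19:30, 20:45-21:00.
Sam ∩ Ximena ∩ Pita: 10:00-12:45, 13:00-14:15, 17:00-19:30.
Sam ∩ Ximena ∩ Pita ∩ Erik: 10:00-12:00, 12:30-12:45, 13:00-14:15, 17:30-19:30.
The longest is 10:00-12:00 at 120 minutes.

120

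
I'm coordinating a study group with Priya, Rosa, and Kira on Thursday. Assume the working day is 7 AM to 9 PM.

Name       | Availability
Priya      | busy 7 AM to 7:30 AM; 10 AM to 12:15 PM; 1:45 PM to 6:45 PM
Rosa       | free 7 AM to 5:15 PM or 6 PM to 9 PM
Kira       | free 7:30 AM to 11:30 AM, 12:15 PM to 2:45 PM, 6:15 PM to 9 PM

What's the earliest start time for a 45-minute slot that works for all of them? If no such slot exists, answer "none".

Priya free: 07:30-10:00, 12:15-13:45, 18:45-21:00 (invert busy blocks within the working day).
Rosa free: 07:00-17:15, 18:00-21:00.
Kira free: 07:30-11:30, 12:15-14:45, 18:15-21:00.
Priya ∩ Rosa: 07:30-10:00, 12:15-13:45, 18:45-21:00.
Priya ∩ Rosa ∩ Kira: 07:30-10:00, 12:15-13:45, 18:45-21:00.
The first common window of at least 45 minutes is 07:30-10:00, so the earliest start is 07:30.

07:30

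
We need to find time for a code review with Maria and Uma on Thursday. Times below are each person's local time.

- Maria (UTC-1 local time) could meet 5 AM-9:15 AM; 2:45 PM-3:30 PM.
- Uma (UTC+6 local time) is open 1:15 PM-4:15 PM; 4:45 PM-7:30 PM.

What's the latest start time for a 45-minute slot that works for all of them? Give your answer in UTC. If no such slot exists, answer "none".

Maria in UTC: 06:00-10:15, 15:45-16:30 (add 1h to convert from UTC-1).
Uma in UTC: 07:15-10:15, 10:45-13:30 (subtract 6h to convert from UTC+6).
Maria ∩ Uma: 07:15-10:15.
The last common window of at least 45 minutes is 07:15-10:15; a 45-minute meeting can start as late as 09:30 and still end by 10:15.

09:30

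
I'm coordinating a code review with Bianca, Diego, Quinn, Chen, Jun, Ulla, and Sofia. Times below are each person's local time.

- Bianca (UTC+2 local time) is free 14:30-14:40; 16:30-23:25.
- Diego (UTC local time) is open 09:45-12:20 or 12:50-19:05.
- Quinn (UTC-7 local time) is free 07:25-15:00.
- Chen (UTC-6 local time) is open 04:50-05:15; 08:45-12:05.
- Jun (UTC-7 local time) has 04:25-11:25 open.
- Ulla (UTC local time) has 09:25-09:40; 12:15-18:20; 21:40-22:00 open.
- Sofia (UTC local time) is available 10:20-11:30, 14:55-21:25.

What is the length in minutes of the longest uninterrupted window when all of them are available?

Bianca in UTC: 12:30-12:40, 14:30-21:25 (subtract 2h to convert from UTC+2).
Diego in UTC: 09:45-12:20, 12:50-19:05.
Quinn in UTC: 14:25-22:00 (add 7h to convert from UTC-7).
Chen in UTC: 10:50-11:15, 14:45-18:05 (add 6h to convert from UTC-6).
Jun in UTC: 11:25-18:25 (add 7h to convert from UTC-7).
Ulla in UTC: 09:25-09:40, 12:15-18:20, 21:40-22:00.
Sofia in UTC: 10:20-11:30, 14:55-21:25.
Bianca ∩ Diego: 14:30-19:05.
Bianca ∩ Diego ∩ Quinn: 14:30-19:05.
Bianca ∩ Diego ∩ Quinn ∩ Chen: 14:45-18:05.
Bianca ∩ Diego ∩ Quinn ∩ Chen ∩ Jun: 14:45-18:05.
Bianca ∩ Diego ∩ Quinn ∩ Chen ∩ Jun ∩ Ulla: 14:45-18:05.
Bianca ∩ Diego ∩ Quinn ∩ Chen ∩ Jun ∩ Ulla ∩ Sofia: 14:55-18:05.
Those are the intersection windows.
The longest is 14:55-18:05 at 190 minutes.

190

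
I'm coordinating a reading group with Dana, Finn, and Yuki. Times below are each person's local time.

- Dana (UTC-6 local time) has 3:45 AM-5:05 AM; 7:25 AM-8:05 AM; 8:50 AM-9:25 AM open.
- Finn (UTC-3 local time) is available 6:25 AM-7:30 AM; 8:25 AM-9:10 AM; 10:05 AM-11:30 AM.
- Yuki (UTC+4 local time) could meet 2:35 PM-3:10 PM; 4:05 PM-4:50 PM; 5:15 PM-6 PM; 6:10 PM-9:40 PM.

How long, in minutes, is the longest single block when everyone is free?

Dana in UTC: 09:45-11:05, 13:25-14:05, 14:50-15:25 (add 6h to convert from UTC-6).
Finn in UTC: 09:25-10:30, 11:25-12:10, 13:05-14:30 (add 3h to convert from UTC-3).
Yuki in UTC: 10:35-11:10, 12:05-12:50, 13:15-14:00, 14:10-17:40 (subtract 4h to convert from UTC+4).
Dana ∩ Finn: 09:45-10:30, 13:25-14:05.
Dana ∩ Finn ∩ Yuki: 13:25-14:00.
Those are the intersection windows.
The longest is 13:25-14:00 at 35 minutes.

35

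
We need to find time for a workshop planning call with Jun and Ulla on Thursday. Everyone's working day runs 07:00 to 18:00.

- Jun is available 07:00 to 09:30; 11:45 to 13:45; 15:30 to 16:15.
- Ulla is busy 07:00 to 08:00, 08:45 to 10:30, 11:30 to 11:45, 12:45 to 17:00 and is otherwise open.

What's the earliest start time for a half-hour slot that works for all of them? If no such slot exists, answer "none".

Jun free: 07:00-09:30, 11:45-13:45, 15:30-16:15.
Ulla free: 08:00-08:45, 10:30-11:30, 11:45-12:45, 17:00-18:00 (invert busy blocks within the working day).
Jun ∩ Ulla: 08:00-08:45, 11:45-12:45.
The first common window of at least 30 minutes is 08:00-08:45, so the earliest start is 08:00.

08:00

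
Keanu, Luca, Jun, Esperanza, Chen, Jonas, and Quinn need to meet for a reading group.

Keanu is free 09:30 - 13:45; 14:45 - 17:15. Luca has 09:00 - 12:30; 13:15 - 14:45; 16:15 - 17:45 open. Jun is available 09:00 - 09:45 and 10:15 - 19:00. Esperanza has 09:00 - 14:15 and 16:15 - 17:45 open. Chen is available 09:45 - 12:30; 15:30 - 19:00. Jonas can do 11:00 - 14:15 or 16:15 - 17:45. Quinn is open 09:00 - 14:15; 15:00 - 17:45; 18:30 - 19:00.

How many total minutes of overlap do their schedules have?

Keanu ∩ Luca: 09:30-12:30, 13:15-13:45, 16:15-17:15.
Keanu ∩ Luca ∩ Jun: 09:30-09:45, 10:15-12:30, 13:15-13:45, 16:15-17:15.
Keanu ∩ Luca ∩ Jun ∩ Esperanza: 09:30-09:45, 10:15-12:30, 13:15-13:45, 16:15-17:15.
Keanu ∩ Luca ∩ Jun ∩ Esperanza ∩ Chen: 10:15-12:30, 16:15-17:15.
Keanu ∩ Luca ∩ Jun ∩ Esperanza ∩ Chen ∩ Jonas: 11:00-12:30, 16:15-17:15.
Keanu ∩ Luca ∩ Jun ∩ Esperanza ∩ Chen ∩ Jonas ∩ Quinn: 11:00-12:30, 16:15-17:15.
Summing the common windows: 90 + 60 = 150 minutes.

150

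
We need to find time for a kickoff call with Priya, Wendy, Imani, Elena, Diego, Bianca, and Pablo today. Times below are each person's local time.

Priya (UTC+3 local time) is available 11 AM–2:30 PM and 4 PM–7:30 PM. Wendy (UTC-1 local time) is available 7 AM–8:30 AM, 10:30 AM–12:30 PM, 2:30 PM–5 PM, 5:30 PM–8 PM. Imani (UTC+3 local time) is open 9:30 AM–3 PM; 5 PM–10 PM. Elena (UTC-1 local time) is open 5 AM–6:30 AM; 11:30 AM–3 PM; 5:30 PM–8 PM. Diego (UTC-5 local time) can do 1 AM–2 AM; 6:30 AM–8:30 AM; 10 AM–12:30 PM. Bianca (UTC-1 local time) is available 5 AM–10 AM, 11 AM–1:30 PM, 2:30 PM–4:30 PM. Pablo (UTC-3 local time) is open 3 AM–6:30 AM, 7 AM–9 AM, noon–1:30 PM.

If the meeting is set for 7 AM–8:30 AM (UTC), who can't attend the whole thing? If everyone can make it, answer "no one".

Priya in UTC: 08:00-11:30, 13:00-16:30 (subtract 3h to convert from UTC+3).
Wendy in UTC: 08:00-09:30, 11:30-13:30, 15:30-18:00, 18:30-21:00 (add 1h to convert from UTC-1).
Imani in UTC: 06:30-12:00, 14:00-19:00 (subtract 3h to convert from UTC+3).
Elena in UTC: 06:00-07:30, 12:30-16:00, 18:30-21:00 (add 1h to convert from UTC-1).
Diego in UTC: 06:00-07:00, 11:30-13:30, 15:00-17:30 (add 5h to convert from UTC-5).
Bianca in UTC: 06:00-11:00, 12:00-14:30, 15:30-17:30 (add 1h to convert from UTC-1).
Pablo in UTC: 06:00-09:30, 10:00-12:00, 15:00-16:30 (add 3h to convert from UTC-3).
Priya: not fully free for 07:00-08:30. Wendy: not fully free for 07:00-08:30. Imani: free for 07:00-08:30. Elena: not fully free for 07:00-08:30. Diego: not fully free for 07:00-08:30. Bianca: free for 07:00-08:30. Pablo: free for 07:00-08:30.

Diego, Elena, Priya, Wendy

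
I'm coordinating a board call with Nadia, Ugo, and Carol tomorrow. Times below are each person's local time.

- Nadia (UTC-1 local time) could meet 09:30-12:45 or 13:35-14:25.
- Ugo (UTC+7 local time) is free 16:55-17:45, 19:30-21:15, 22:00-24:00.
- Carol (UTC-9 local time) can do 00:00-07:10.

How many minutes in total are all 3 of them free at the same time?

Nadia in UTC: 10:30-13:45, 14:35-15:25 (add 1h to convert from UTC-1).
Ugo in UTC: 09:55-10:45, 12:30-14:15, 15:00-17:00 (subtract 7h to convert from UTC+7).
Carol in UTC: 09:00-16:10 (add 9h to convert from UTC-9).
Nadia ∩ Ugo: 10:30-10:45, 12:30-13:45, 15:00-15:25.
Nadia ∩ Ugo ∩ Carol: 10:30-10:45, 12:30-13:45, 15:00-15:25.
Summing the common windows: 15 + 75 + 25 = 115 minutes.

115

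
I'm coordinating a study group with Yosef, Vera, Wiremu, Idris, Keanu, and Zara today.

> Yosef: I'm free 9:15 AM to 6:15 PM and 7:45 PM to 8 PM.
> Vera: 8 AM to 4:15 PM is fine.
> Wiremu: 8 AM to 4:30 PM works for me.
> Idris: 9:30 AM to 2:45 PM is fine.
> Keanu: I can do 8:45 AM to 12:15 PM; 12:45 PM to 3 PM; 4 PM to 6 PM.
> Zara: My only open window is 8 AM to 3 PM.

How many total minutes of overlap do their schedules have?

285

Yosef ∩ Vera: 09:15-16:15.
Yosef ∩ Vera ∩ Wiremu: 09:15-16:15.
Yosef ∩ Vera ∩ Wiremu ∩ Idris: 09:30-14:45.
Yosef ∩ Vera ∩ Wiremu ∩ Idris ∩ Keanu: 09:30-12:15, 12:45-14:45.
Yosef ∩ Vera ∩ Wiremu ∩ Idris ∩ Keanu ∩ Zara: 09:30-12:15, 12:45-14:45.
So the common availability across everyone is 09:30-12:15, 12:45-14:45.
Summing the common windows: 165 + 120 = 285 minutes.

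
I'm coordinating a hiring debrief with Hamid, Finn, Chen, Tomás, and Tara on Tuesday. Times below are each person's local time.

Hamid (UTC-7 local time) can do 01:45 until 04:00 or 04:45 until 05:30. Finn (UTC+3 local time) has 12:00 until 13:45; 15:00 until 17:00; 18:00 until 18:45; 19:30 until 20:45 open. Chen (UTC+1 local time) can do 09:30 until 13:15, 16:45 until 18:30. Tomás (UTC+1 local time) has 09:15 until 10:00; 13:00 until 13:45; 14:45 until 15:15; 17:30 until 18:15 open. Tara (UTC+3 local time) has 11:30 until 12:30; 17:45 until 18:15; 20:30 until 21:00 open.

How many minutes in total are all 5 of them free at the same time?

0

Hamid in UTC: 08:45-11:00, 11:45-12:30 (add 7h to convert from UTC-7).
Finn in UTC: 09:00-10:45, 12:00-14:00, 15:00-15:45, 16:30-17:45 (subtract 3h to convert from UTC+3).
Chen in UTC: 08:30-12:15, 15:45-17:30 (subtract 1h to convert from UTC+1).
Tomás in UTC: 08:15-09:00, 12:00-12:45, 13:45-14:15, 16:30-17:15 (subtract 1h to convert from UTC+1).
Tara in UTC: 08:30-09:30, 14:45-15:15, 17:30-18:00 (subtract 3h to convert from UTC+3).
Hamid ∩ Finn: 09:00-10:45, 12:00-12:30.
Hamid ∩ Finn ∩ Chen: 09:00-10:45, 12:00-12:15.
Hamid ∩ Finn ∩ Chen ∩ Tomás: 12:00-12:15.
Hamid ∩ Finn ∩ Chen ∩ Tomás ∩ Tara: ∅.
There is no time when everyone is free.
There is no common window, so the total is 0 minutes.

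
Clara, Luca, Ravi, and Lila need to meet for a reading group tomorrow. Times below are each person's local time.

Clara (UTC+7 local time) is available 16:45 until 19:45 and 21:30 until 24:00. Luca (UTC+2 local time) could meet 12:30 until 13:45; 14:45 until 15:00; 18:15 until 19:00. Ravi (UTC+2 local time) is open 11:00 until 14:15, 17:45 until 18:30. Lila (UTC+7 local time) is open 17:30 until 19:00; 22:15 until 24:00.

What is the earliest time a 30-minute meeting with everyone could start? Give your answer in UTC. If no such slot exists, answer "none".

Clara in UTC: 09:45-12:45, 14:30-17:00 (subtract 7h to convert from UTC+7).
Luca in UTC: 10:30-11:45, 12:45-13:00, 16:15-17:00 (subtract 2h to convert from UTC+2).
Ravi in UTC: 09:00-12:15, 15:45-16:30 (subtract 2h to convert from UTC+2).
Lila in UTC: 10:30-12:00, 15:15-17:00 (subtract 7h to convert from UTC+7).
Clara ∩ Luca: 10:30-11:45, 16:15-17:00.
Clara ∩ Luca ∩ Ravi: 10:30-11:45, 16:15-16:30.
Clara ∩ Luca ∩ Ravi ∩ Lila: 10:30-11:45, 16:15-16:30.
The first common window of at least 30 minutes is 10:30-11:45, so the earliest start is 10:30.

10:30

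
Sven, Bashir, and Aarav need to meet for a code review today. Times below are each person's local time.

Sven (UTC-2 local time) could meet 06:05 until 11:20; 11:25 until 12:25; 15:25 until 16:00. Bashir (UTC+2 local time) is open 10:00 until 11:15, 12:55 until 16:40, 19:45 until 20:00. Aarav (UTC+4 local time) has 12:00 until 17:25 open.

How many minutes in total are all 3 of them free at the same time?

215

Sven in UTC: 08:05-13:20, 13:25-14:25, 17:25-18:00 (add 2h to convert from UTC-2).
Bashir in UTC: 08:00-09:15, 10:55-14:40, 17:45-18:00 (subtract 2h to convert from UTC+2).
Aarav in UTC: 08:00-13:25 (subtract 4h to convert from UTC+4).
Sven ∩ Bashir: 08:05-09:15, 10:55-13:20, 13:25-14:25, 17:45-18:00.
Sven ∩ Bashir ∩ Aarav: 08:05-09:15, 10:55-13:20.
Those are the intersection windows.
Summing the common windows: 70 + 145 = 215 minutes.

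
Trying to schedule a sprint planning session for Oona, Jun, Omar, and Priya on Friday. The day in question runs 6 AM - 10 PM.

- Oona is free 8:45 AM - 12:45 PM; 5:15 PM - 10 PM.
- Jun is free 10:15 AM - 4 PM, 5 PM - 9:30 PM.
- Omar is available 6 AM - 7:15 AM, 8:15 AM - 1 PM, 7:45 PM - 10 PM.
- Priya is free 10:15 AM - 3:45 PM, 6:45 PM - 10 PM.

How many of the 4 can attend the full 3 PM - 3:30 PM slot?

2

Jun and Priya can make the full 15:00-15:30 slot — that's 2.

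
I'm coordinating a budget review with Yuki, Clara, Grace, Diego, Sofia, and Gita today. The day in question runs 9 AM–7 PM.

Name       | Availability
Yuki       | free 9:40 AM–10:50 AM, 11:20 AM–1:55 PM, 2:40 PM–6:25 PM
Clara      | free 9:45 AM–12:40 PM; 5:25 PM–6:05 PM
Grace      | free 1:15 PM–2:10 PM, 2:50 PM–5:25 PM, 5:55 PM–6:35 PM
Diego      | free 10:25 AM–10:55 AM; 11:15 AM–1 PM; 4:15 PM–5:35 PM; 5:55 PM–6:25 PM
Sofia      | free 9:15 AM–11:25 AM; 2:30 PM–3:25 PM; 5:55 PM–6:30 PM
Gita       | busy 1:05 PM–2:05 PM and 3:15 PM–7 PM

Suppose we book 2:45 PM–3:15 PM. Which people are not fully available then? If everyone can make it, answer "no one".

Clara, Diego, Grace

Yuki free: 09:40-10:50, 11:20-13:55, 14:40-18:25.
Clara free: 09:45-12:40, 17:25-18:05.
Grace free: 13:15-14:10, 14:50-17:25, 17:55-18:35.
Diego free: 10:25-10:55, 11:15-13:00, 16:15-17:35, 17:55-18:25.
Sofia free: 09:15-11:25, 14:30-15:25, 17:55-18:30.
Gita free: 09:00-13:05, 14:05-15:15 (invert busy blocks within the working day).
Yuki: free for 14:45-15:15. Clara: not fully free for 14:45-15:15. Grace: not fully free for 14:45-15:15. Diego: not fully free for 14:45-15:15. Sofia: free for 14:45-15:15. Gita: free for 14:45-15:15.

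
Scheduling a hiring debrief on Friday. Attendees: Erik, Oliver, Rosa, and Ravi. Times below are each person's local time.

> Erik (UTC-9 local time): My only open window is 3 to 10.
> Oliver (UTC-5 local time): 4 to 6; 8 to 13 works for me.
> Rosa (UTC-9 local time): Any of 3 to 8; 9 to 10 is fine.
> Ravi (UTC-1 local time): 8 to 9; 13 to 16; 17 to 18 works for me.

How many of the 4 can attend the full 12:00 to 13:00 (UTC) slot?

Erik in UTC: 12:00-19:00 (add 9h to convert from UTC-9).
Oliver in UTC: 09:00-11:00, 13:00-18:00 (add 5h to convert from UTC-5).
Rosa in UTC: 12:00-17:00, 18:00-19:00 (add 9h to convert from UTC-9).
Ravi in UTC: 09:00-10:00, 14:00-17:00, 18:00-19:00 (add 1h to convert from UTC-1).
Erik and Rosa can make the full 12:00-13:00 slot — that's 2.

2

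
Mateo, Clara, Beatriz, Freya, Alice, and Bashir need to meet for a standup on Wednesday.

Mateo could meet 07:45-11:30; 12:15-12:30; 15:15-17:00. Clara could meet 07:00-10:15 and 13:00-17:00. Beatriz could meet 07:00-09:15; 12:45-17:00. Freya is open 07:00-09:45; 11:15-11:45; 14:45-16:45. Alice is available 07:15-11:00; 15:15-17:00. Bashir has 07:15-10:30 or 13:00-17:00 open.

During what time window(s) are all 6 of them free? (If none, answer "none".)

Mateo ∩ Clara: 07:45-10:15, 15:15-17:00.
Mateo ∩ Clara ∩ Beatriz: 07:45-09:15, 15:15-17:00.
Mateo ∩ Clara ∩ Beatriz ∩ Freya: 07:45-09:15, 15:15-16:45.
Mateo ∩ Clara ∩ Beatriz ∩ Freya ∩ Alice: 07:45-09:15, 15:15-16:45.
Mateo ∩ Clara ∩ Beatriz ∩ Freya ∩ Alice ∩ Bashir: 07:45-09:15, 15:15-16:45.
So the common availability across everyone is 07:45-09:15, 15:15-16:45.

07:45-09:15, 15:15-16:45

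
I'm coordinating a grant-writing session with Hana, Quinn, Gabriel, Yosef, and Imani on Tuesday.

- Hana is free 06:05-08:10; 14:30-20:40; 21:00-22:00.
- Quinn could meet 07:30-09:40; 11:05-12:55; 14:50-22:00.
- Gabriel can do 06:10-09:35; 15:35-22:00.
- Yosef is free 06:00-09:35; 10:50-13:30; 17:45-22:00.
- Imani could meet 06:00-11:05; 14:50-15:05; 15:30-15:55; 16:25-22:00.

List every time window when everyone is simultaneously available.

Hana ∩ Quinn: 07:30-08:10, 14:50-20:40, 21:00-22:00.
Hana ∩ Quinn ∩ Gabriel: 07:30-08:10, 15:35-20:40, 21:00-22:00.
Hana ∩ Quinn ∩ Gabriel ∩ Yosef: 07:30-08:10, 17:45-20:40, 21:00-22:00.
Hana ∩ Quinn ∩ Gabriel ∩ Yosef ∩ Imani: 07:30-08:10, 17:45-20:40, 21:00-22:00.

07:30-08:10, 17:45-20:40, 21:00-22:00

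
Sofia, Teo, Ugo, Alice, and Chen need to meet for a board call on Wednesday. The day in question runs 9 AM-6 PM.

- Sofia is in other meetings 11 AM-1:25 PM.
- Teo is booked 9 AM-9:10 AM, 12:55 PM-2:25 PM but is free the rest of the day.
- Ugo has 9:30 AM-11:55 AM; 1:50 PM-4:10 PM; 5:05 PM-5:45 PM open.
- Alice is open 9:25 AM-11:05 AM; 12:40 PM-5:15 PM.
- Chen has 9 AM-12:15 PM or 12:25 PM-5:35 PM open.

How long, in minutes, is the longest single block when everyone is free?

105

Sofia free: 09:00-11:00, 13:25-18:00 (invert busy blocks within the working day).
Teo free: 09:10-12:55, 14:25-18:00 (invert busy blocks within the working day).
Ugo free: 09:30-11:55, 13:50-16:10, 17:05-17:45.
Alice free: 09:25-11:05, 12:40-17:15.
Chen free: 09:00-12:15, 12:25-17:35.
Sofia ∩ Teo: 09:10-11:00, 14:25-18:00.
Sofia ∩ Teo ∩ Ugo: 09:30-11:00, 14:25-16:10, 17:05-17:45.
Sofia ∩ Teo ∩ Ugo ∩ Alice: 09:30-11:00, 14:25-16:10, 17:05-17:15.
Sofia ∩ Teo ∩ Ugo ∩ Alice ∩ Chen: 09:30-11:00, 14:25-16:10, 17:05-17:15.
The longest is 14:25-16:10 at 105 minutes.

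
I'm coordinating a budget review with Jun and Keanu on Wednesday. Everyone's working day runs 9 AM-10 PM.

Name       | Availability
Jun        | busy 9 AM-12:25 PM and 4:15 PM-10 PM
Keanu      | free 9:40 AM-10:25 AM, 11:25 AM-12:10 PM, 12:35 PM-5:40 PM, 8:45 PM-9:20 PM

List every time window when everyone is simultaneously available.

Jun free: 12:25-16:15 (invert busy blocks within the working day).
Keanu free: 09:40-10:25, 11:25-12:10, 12:35-17:40, 20:45-21:20.
Jun ∩ Keanu: 12:35-16:15.
So the common availability across everyone is 12:35-16:15.

12:35-16:15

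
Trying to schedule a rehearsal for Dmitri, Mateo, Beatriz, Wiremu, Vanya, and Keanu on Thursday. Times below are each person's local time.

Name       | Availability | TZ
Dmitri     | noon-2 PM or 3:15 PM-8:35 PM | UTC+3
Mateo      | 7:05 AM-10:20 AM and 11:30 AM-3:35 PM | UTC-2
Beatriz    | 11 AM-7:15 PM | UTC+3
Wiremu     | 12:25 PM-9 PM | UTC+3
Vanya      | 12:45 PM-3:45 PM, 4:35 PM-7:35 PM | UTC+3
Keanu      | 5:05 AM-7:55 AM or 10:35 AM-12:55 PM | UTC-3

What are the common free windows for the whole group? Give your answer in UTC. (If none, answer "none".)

Dmitri in UTC: 09:00-11:00, 12:15-17:35 (subtract 3h to convert from UTC+3).
Mateo in UTC: 09:05-12:20, 13:30-17:35 (add 2h to convert from UTC-2).
Beatriz in UTC: 08:00-16:15 (subtract 3h to convert from UTC+3).
Wiremu in UTC: 09:25-18:00 (subtract 3h to convert from UTC+3).
Vanya in UTC: 09:45-12:45, 13:35-16:35 (subtract 3h to convert from UTC+3).
Keanu in UTC: 08:05-10:55, 13:35-15:55 (add 3h to convert from UTC-3).
Dmitri ∩ Mateo: 09:05-11:00, 12:15-12:20, 13:30-17:35.
Dmitri ∩ Mateo ∩ Beatriz: 09:05-11:00, 12:15-12:20, 13:30-16:15.
Dmitri ∩ Mateo ∩ Beatriz ∩ Wiremu: 09:25-11:00, 12:15-12:20, 13:30-16:15.
Dmitri ∩ Mateo ∩ Beatriz ∩ Wiremu ∩ Vanya: 09:45-11:00, 12:15-12:20, 13:35-16:15.
Dmitri ∩ Mateo ∩ Beatriz ∩ Wiremu ∩ Vanya ∩ Keanu: 09:45-10:55, 13:35-15:55.
So the common availability across everyone is 09:45-10:55, 13:35-15:55.

09:45-10:55, 13:35-15:55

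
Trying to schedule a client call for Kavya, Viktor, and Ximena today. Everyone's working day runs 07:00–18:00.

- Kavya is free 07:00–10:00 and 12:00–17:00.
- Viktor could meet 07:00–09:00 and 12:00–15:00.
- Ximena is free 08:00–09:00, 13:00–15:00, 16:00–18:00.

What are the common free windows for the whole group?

Kavya ∩ Viktor: 07:00-09:00, 12:00-15:00.
Kavya ∩ Viktor ∩ Ximena: 08:00-09:00, 13:00-15:00.
So the common availability across everyone is 08:00-09:00, 13:00-15:00.

08:00-09:00, 13:00-15:00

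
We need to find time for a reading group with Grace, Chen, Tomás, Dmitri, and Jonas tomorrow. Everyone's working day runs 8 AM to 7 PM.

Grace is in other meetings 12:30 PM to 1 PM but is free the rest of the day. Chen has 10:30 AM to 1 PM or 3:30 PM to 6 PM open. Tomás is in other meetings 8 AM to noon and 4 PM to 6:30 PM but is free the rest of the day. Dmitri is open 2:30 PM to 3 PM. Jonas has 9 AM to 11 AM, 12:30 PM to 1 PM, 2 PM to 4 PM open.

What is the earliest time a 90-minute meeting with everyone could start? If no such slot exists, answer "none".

none

Grace free: 08:00-12:30, 13:00-19:00 (invert busy blocks within the working day).
Chen free: 10:30-13:00, 15:30-18:00.
Tomás free: 12:00-16:00, 18:30-19:00 (invert busy blocks within the working day).
Dmitri free: 14:30-15:00.
Jonas free: 09:00-11:00, 12:30-13:00, 14:00-16:00.
Grace ∩ Chen: 10:30-12:30, 15:30-18:00.
Grace ∩ Chen ∩ Tomás: 12:00-12:30, 15:30-16:00.
Grace ∩ Chen ∩ Tomás ∩ Dmitri: ∅.
Grace ∩ Chen ∩ Tomás ∩ Dmitri ∩ Jonas: ∅.
There is no time when everyone is free.
No common window is at least 90 minutes long.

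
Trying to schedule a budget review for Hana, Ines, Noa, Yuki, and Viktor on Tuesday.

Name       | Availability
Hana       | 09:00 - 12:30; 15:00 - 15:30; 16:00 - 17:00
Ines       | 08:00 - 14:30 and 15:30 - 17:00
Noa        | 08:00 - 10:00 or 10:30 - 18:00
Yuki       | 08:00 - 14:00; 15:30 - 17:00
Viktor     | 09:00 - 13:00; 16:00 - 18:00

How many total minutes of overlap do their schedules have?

240

Hana ∩ Ines: 09:00-12:30, 16:00-17:00.
Hana ∩ Ines ∩ Noa: 09:00-10:00, 10:30-12:30, 16:00-17:00.
Hana ∩ Ines ∩ Noa ∩ Yuki: 09:00-10:00, 10:30-12:30, 16:00-17:00.
Hana ∩ Ines ∩ Noa ∩ Yuki ∩ Viktor: 09:00-10:00, 10:30-12:30, 16:00-17:00.
Summing the common windows: 60 + 120 + 60 = 240 minutes.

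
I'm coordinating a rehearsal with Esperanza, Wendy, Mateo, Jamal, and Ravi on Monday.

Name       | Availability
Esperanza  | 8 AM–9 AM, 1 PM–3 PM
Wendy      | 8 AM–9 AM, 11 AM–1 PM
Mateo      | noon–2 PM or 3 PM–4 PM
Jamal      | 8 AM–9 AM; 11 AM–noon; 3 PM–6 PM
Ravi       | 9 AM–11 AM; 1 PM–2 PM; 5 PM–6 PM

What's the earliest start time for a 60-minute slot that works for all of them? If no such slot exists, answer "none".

Esperanza ∩ Wendy: 08:00-09:00.
Esperanza ∩ Wendy ∩ Mateo: ∅.
Esperanza ∩ Wendy ∩ Mateo ∩ Jamal: ∅.
Esperanza ∩ Wendy ∩ Mateo ∩ Jamal ∩ Ravi: ∅.
There is no time when everyone is free.
No common window is at least 60 minutes long.

none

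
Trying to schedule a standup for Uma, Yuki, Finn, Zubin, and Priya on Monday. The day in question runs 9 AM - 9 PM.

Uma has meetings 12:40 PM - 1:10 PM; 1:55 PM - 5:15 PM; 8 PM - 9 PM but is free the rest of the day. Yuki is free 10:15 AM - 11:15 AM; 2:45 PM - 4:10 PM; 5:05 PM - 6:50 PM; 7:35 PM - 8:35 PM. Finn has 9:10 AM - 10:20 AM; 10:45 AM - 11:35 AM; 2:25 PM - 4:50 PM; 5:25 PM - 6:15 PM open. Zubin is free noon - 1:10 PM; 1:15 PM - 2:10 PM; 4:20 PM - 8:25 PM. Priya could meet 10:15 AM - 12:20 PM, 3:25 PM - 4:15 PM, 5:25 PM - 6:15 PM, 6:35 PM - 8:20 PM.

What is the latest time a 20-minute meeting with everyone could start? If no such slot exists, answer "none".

Uma free: 09:00-12:40, 13:10-13:55, 17:15-20:00 (invert busy blocks within the working day).
Yuki free: 10:15-11:15, 14:45-16:10, 17:05-18:50, 19:35-20:35.
Finn free: 09:10-10:20, 10:45-11:35, 14:25-16:50, 17:25-18:15.
Zubin free: 12:00-13:10, 13:15-14:10, 16:20-20:25.
Priya free: 10:15-12:20, 15:25-16:15, 17:25-18:15, 18:35-20:20.
Uma ∩ Yuki: 10:15-11:15, 17:15-18:50, 19:35-20:00.
Uma ∩ Yuki ∩ Finn: 10:15-10:20, 10:45-11:15, 17:25-18:15.
Uma ∩ Yuki ∩ Finn ∩ Zubin: 17:25-18:15.
Uma ∩ Yuki ∩ Finn ∩ Zubin ∩ Priya: 17:25-18:15.
The last common window of at least 20 minutes is 17:25-18:15; a 20-minute meeting can start as late as 17:55 and still end by 18:15.

17:55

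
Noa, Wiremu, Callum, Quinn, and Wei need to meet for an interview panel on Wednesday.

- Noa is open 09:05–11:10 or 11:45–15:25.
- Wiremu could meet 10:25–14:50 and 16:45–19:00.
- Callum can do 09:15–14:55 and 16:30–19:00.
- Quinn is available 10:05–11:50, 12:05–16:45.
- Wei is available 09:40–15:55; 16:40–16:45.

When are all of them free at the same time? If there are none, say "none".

Noa ∩ Wiremu: 10:25-11:10, 11:45-14:50.
Noa ∩ Wiremu ∩ Callum: 10:25-11:10, 11:45-14:50.
Noa ∩ Wiremu ∩ Callum ∩ Quinn: 10:25-11:10, 11:45-11:50, 12:05-14:50.
Noa ∩ Wiremu ∩ Callum ∩ Quinn ∩ Wei: 10:25-11:10, 11:45-11:50, 12:05-14:50.

10:25-11:10, 11:45-11:50, 12:05-14:50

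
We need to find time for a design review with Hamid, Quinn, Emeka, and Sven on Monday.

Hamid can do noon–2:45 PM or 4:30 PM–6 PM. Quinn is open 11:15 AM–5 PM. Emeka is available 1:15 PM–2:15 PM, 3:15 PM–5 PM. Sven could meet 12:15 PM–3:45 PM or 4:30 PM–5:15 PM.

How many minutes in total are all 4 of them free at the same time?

90

Hamid ∩ Quinn: 12:00-14:45, 16:30-17:00.
Hamid ∩ Quinn ∩ Emeka: 13:15-14:15, 16:30-17:00.
Hamid ∩ Quinn ∩ Emeka ∩ Sven: 13:15-14:15, 16:30-17:00.
Summing the common windows: 60 + 30 = 90 minutes.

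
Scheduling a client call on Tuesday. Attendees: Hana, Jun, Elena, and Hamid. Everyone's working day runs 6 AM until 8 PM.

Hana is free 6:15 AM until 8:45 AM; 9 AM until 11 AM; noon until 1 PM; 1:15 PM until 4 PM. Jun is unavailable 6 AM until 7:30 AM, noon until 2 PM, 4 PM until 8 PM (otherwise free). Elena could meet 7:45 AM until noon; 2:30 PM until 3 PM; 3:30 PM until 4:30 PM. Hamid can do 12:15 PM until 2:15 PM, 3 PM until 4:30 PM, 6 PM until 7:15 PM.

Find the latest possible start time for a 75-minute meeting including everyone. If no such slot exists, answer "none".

Hana free: 06:15-08:45, 09:00-11:00, 12:00-13:00, 13:15-16:00.
Jun free: 07:30-12:00, 14:00-16:00 (invert busy blocks within the working day).
Elena free: 07:45-12:00, 14:30-15:00, 15:30-16:30.
Hamid free: 12:15-14:15, 15:00-16:30, 18:00-19:15.
Hana ∩ Jun: 07:30-08:45, 09:00-11:00, 14:00-16:00.
Hana ∩ Jun ∩ Elena: 07:45-08:45, 09:00-11:00, 14:30-15:00, 15:30-16:00.
Hana ∩ Jun ∩ Elena ∩ Hamid: 15:30-16:00.
No common window is at least 75 minutes long.

none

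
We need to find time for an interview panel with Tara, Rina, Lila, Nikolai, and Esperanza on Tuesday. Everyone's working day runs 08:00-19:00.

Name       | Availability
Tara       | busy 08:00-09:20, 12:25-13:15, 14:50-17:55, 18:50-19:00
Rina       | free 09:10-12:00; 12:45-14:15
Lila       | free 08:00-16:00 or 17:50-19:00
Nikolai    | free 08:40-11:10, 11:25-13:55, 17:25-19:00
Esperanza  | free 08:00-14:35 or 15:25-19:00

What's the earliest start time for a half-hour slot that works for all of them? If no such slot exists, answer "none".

09:20

Tara free: 09:20-12:25, 13:15-14:50, 17:55-18:50 (invert busy blocks within the working day).
Rina free: 09:10-12:00, 12:45-14:15.
Lila free: 08:00-16:00, 17:50-19:00.
Nikolai free: 08:40-11:10, 11:25-13:55, 17:25-19:00.
Esperanza free: 08:00-14:35, 15:25-19:00.
Tara ∩ Rina: 09:20-12:00, 13:15-14:15.
Tara ∩ Rina ∩ Lila: 09:20-12:00, 13:15-14:15.
Tara ∩ Rina ∩ Lila ∩ Nikolai: 09:20-11:10, 11:25-12:00, 13:15-13:55.
Tara ∩ Rina ∩ Lila ∩ Nikolai ∩ Esperanza: 09:20-11:10, 11:25-12:00, 13:15-13:55.
The first common window of at least 30 minutes is 09:20-11:10, so the earliest start is 09:20.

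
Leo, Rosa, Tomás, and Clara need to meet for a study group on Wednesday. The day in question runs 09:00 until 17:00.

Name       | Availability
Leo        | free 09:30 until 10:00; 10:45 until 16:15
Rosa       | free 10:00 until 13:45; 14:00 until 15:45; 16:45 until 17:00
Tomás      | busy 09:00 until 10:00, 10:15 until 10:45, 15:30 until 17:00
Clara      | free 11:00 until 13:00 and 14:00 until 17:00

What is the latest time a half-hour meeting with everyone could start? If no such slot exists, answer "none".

15:00

Leo free: 09:30-10:00, 10:45-16:15.
Rosa free: 10:00-13:45, 14:00-15:45, 16:45-17:00.
Tomás free: 10:00-10:15, 10:45-15:30 (invert busy blocks within the working day).
Clara free: 11:00-13:00, 14:00-17:00.
Leo ∩ Rosa: 10:45-13:45, 14:00-15:45.
Leo ∩ Rosa ∩ Tomás: 10:45-13:45, 14:00-15:30.
Leo ∩ Rosa ∩ Tomás ∩ Clara: 11:00-13:00, 14:00-15:30.
So the common availability across everyone is 11:00-13:00, 14:00-15:30.
The last common window of at least 30 minutes is 14:00-15:30; a 30-minute meeting can start as late as 15:00 and still end by 15:30.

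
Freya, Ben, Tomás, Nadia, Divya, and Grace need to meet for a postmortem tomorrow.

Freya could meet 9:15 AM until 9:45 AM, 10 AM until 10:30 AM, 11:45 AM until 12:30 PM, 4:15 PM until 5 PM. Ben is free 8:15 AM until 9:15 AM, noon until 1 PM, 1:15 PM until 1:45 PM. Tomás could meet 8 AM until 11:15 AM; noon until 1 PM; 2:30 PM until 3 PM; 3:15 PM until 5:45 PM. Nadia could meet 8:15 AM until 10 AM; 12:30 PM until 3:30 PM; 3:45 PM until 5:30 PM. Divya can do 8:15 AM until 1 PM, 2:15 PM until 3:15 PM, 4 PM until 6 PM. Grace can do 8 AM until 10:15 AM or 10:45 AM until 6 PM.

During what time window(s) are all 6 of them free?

none

Freya ∩ Ben: 12:00-12:30.
Freya ∩ Ben ∩ Tomás: 12:00-12:30.
Freya ∩ Ben ∩ Tomás ∩ Nadia: ∅.
Freya ∩ Ben ∩ Tomás ∩ Nadia ∩ Divya: ∅.
Freya ∩ Ben ∩ Tomás ∩ Nadia ∩ Divya ∩ Grace: ∅.
There is no time when everyone is free.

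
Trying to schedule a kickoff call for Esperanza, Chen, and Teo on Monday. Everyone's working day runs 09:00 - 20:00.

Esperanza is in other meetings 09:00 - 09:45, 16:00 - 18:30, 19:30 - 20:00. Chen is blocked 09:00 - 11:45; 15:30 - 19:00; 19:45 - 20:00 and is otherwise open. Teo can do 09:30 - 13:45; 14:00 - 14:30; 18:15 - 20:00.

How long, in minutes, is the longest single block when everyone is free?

120

Esperanza free: 09:45-16:00, 18:30-19:30 (invert busy blocks within the working day).
Chen free: 11:45-15:30, 19:00-19:45 (invert busy blocks within the working day).
Teo free: 09:30-13:45, 14:00-14:30, 18:15-20:00.
Esperanza ∩ Chen: 11:45-15:30, 19:00-19:30.
Esperanza ∩ Chen ∩ Teo: 11:45-13:45, 14:00-14:30, 19:00-19:30.
The longest is 11:45-13:45 at 120 minutes.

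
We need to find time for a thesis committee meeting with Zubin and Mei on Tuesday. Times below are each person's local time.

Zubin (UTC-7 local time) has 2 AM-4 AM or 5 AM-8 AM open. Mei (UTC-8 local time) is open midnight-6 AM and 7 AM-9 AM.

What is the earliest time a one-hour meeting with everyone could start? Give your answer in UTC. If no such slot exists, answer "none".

Zubin in UTC: 09:00-11:00, 12:00-15:00 (add 7h to convert from UTC-7).
Mei in UTC: 08:00-14:00, 15:00-17:00 (add 8h to convert from UTC-8).
Zubin ∩ Mei: 09:00-11:00, 12:00-14:00.
The first common window of at least 60 minutes is 09:00-11:00, so the earliest start is 09:00.

09:00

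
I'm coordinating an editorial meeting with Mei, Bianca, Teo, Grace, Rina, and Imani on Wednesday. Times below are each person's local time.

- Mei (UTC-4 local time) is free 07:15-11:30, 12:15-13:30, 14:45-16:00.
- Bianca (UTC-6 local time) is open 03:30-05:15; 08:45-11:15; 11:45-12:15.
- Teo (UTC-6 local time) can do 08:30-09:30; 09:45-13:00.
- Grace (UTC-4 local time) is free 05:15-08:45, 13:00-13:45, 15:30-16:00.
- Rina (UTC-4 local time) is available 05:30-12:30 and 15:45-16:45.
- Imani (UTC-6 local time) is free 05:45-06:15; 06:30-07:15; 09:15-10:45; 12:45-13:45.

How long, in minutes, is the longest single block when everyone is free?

0

Mei in UTC: 11:15-15:30, 16:15-17:30, 18:45-20:00 (add 4h to convert from UTC-4).
Bianca in UTC: 09:30-11:15, 14:45-17:15, 17:45-18:15 (add 6h to convert from UTC-6).
Teo in UTC: 14:30-15:30, 15:45-19:00 (add 6h to convert from UTC-6).
Grace in UTC: 09:15-12:45, 17:00-17:45, 19:30-20:00 (add 4h to convert from UTC-4).
Rina in UTC: 09:30-16:30, 19:45-20:45 (add 4h to convert from UTC-4).
Imani in UTC: 11:45-12:15, 12:30-13:15, 15:15-16:45, 18:45-19:45 (add 6h to convert from UTC-6).
Mei ∩ Bianca: 14:45-15:30, 16:15-17:15.
Mei ∩ Bianca ∩ Teo: 14:45-15:30, 16:15-17:15.
Mei ∩ Bianca ∩ Teo ∩ Grace: 17:00-17:15.
Mei ∩ Bianca ∩ Teo ∩ Grace ∩ Rina: ∅.
Mei ∩ Bianca ∩ Teo ∩ Grace ∩ Rina ∩ Imani: ∅.
There is no time when everyone is free.
No common window exists, so the longest block is 0 minutes.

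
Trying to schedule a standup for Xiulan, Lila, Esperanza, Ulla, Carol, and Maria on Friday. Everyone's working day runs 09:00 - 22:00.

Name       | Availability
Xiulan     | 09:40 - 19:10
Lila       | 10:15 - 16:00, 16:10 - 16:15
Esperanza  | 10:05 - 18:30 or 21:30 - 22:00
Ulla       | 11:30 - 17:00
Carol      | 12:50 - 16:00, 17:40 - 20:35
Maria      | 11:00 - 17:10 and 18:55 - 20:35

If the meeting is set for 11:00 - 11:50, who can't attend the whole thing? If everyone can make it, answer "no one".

Carol, Ulla

Xiulan: free for 11:00-11:50. Lila: free for 11:00-11:50. Esperanza: free for 11:00-11:50. Ulla: not fully free for 11:00-11:50. Carol: not fully free for 11:00-11:50. Maria: free for 11:00-11:50.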